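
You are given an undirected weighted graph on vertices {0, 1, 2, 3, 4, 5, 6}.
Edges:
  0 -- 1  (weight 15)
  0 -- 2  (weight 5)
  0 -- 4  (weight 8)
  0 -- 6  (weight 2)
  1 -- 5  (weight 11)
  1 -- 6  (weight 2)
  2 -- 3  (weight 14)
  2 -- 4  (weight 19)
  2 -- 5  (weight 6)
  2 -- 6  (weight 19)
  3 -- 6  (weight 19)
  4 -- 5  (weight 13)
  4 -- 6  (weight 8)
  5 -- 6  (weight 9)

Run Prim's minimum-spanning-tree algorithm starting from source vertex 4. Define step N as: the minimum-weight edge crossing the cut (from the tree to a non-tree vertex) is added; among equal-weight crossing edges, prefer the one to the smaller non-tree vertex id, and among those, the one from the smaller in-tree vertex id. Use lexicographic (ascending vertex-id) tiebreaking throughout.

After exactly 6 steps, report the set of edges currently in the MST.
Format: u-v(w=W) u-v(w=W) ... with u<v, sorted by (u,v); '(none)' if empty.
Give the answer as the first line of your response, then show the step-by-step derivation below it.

0-2(w=5) 0-4(w=8) 0-6(w=2) 1-6(w=2) 2-3(w=14) 2-5(w=6)

step 1: add edge 0-4 (w=8); MST = {0-4(w=8)}
step 2: add edge 0-6 (w=2); MST = {0-4(w=8) 0-6(w=2)}
step 3: add edge 1-6 (w=2); MST = {0-4(w=8) 0-6(w=2) 1-6(w=2)}
step 4: add edge 0-2 (w=5); MST = {0-2(w=5) 0-4(w=8) 0-6(w=2) 1-6(w=2)}
step 5: add edge 2-5 (w=6); MST = {0-2(w=5) 0-4(w=8) 0-6(w=2) 1-6(w=2) 2-5(w=6)}
step 6: add edge 2-3 (w=14); MST = {0-2(w=5) 0-4(w=8) 0-6(w=2) 1-6(w=2) 2-3(w=14) 2-5(w=6)}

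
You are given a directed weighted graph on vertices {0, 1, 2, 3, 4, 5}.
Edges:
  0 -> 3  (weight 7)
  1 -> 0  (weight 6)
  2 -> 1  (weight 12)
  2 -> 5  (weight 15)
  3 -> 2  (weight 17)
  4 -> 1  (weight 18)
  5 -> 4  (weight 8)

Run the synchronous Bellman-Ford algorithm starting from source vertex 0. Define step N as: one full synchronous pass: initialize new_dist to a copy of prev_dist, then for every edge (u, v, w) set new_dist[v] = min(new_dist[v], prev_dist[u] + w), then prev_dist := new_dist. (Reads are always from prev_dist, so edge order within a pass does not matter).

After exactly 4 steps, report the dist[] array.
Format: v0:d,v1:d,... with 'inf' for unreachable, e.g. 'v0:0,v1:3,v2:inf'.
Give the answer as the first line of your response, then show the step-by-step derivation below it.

v0:0,v1:36,v2:24,v3:7,v4:47,v5:39

step 1: dist = v0:0,v1:inf,v2:inf,v3:7,v4:inf,v5:inf
step 2: dist = v0:0,v1:inf,v2:24,v3:7,v4:inf,v5:inf
step 3: dist = v0:0,v1:36,v2:24,v3:7,v4:inf,v5:39
step 4: dist = v0:0,v1:36,v2:24,v3:7,v4:47,v5:39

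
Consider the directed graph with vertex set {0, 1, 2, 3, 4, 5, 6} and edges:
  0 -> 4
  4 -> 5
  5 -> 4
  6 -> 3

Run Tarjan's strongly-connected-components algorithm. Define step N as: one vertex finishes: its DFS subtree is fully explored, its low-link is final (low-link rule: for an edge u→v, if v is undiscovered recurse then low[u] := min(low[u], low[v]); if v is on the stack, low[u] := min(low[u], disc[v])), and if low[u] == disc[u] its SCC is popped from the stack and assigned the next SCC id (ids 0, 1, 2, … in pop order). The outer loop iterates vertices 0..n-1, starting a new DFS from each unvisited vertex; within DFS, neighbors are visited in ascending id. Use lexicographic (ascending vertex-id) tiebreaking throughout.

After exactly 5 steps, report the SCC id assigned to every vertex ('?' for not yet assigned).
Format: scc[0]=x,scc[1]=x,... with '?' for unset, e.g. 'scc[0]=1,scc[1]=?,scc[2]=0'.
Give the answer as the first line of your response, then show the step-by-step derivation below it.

scc[0]=1,scc[1]=2,scc[2]=3,scc[3]=?,scc[4]=0,scc[5]=0,scc[6]=?

step 1: low=(low[0]=0,low[1]=?,low[2]=?,low[3]=?,low[4]=1,low[5]=1,low[6]=?); scc=(scc[0]=?,scc[1]=?,scc[2]=?,scc[3]=?,scc[4]=?,scc[5]=?,scc[6]=?)
step 2: low=(low[0]=0,low[1]=?,low[2]=?,low[3]=?,low[4]=1,low[5]=1,low[6]=?); scc=(scc[0]=?,scc[1]=?,scc[2]=?,scc[3]=?,scc[4]=0,scc[5]=0,scc[6]=?)
step 3: low=(low[0]=0,low[1]=?,low[2]=?,low[3]=?,low[4]=1,low[5]=1,low[6]=?); scc=(scc[0]=1,scc[1]=?,scc[2]=?,scc[3]=?,scc[4]=0,scc[5]=0,scc[6]=?)
step 4: low=(low[0]=0,low[1]=3,low[2]=?,low[3]=?,low[4]=1,low[5]=1,low[6]=?); scc=(scc[0]=1,scc[1]=2,scc[2]=?,scc[3]=?,scc[4]=0,scc[5]=0,scc[6]=?)
step 5: low=(low[0]=0,low[1]=3,low[2]=4,low[3]=?,low[4]=1,low[5]=1,low[6]=?); scc=(scc[0]=1,scc[1]=2,scc[2]=3,scc[3]=?,scc[4]=0,scc[5]=0,scc[6]=?)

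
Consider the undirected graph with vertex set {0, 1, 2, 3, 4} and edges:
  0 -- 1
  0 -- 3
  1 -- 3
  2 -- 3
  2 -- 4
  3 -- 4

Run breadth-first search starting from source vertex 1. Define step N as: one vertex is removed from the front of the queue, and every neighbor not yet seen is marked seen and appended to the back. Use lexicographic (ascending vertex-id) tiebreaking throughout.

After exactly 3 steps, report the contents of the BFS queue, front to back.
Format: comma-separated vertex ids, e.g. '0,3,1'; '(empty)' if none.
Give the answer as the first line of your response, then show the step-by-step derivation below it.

2,4

step 1: dequeue 1; queue=[0,3]; order=1
step 2: dequeue 0; queue=[3]; order=1,0
step 3: dequeue 3; queue=[2,4]; order=1,0,3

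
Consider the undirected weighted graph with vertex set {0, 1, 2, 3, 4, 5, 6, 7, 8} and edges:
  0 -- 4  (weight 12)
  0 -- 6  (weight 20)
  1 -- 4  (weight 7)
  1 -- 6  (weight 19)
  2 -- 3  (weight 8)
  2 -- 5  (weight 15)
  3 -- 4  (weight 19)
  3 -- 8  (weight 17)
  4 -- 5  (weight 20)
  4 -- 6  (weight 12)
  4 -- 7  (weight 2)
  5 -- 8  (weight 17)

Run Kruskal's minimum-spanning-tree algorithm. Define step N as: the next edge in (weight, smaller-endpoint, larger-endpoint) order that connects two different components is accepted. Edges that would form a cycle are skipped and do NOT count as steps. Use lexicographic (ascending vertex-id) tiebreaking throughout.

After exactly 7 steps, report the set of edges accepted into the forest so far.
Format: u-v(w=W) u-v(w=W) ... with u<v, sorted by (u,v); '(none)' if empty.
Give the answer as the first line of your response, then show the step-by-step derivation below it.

0-4(w=12) 1-4(w=7) 2-3(w=8) 2-5(w=15) 3-8(w=17) 4-6(w=12) 4-7(w=2)

step 1: add edge 4-7 (w=2); MST = {4-7(w=2)}
step 2: add edge 1-4 (w=7); MST = {1-4(w=7) 4-7(w=2)}
step 3: add edge 2-3 (w=8); MST = {1-4(w=7) 2-3(w=8) 4-7(w=2)}
step 4: add edge 0-4 (w=12); MST = {0-4(w=12) 1-4(w=7) 2-3(w=8) 4-7(w=2)}
step 5: add edge 4-6 (w=12); MST = {0-4(w=12) 1-4(w=7) 2-3(w=8) 4-6(w=12) 4-7(w=2)}
step 6: add edge 2-5 (w=15); MST = {0-4(w=12) 1-4(w=7) 2-3(w=8) 2-5(w=15) 4-6(w=12) 4-7(w=2)}
step 7: add edge 3-8 (w=17); MST = {0-4(w=12) 1-4(w=7) 2-3(w=8) 2-5(w=15) 3-8(w=17) 4-6(w=12) 4-7(w=2)}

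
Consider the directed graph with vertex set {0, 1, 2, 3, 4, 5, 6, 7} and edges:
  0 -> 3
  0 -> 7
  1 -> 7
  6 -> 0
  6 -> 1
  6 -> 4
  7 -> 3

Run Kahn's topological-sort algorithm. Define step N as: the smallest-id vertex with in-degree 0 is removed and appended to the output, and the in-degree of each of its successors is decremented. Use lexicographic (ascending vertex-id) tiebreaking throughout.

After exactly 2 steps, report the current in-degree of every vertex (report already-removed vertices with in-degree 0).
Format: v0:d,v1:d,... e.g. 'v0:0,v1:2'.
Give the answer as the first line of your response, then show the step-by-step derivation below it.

v0:1,v1:1,v2:0,v3:2,v4:1,v5:0,v6:0,v7:2

step 1: output 2; order=[2]; indeg=(1,1,0,2,1,0,0,2)
step 2: output 5; order=[2,5]; indeg=(1,1,0,2,1,0,0,2)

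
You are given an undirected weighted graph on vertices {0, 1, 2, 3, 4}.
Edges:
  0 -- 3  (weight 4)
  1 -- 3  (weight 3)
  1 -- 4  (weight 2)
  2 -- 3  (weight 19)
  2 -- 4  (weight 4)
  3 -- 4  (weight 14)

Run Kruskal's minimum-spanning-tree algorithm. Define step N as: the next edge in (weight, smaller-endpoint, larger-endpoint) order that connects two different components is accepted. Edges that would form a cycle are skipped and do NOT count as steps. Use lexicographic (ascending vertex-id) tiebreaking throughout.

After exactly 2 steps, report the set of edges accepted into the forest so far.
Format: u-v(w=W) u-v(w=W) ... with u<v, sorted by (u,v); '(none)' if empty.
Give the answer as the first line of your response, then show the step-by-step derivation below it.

1-3(w=3) 1-4(w=2)

step 1: add edge 1-4 (w=2); MST = {1-4(w=2)}
step 2: add edge 1-3 (w=3); MST = {1-3(w=3) 1-4(w=2)}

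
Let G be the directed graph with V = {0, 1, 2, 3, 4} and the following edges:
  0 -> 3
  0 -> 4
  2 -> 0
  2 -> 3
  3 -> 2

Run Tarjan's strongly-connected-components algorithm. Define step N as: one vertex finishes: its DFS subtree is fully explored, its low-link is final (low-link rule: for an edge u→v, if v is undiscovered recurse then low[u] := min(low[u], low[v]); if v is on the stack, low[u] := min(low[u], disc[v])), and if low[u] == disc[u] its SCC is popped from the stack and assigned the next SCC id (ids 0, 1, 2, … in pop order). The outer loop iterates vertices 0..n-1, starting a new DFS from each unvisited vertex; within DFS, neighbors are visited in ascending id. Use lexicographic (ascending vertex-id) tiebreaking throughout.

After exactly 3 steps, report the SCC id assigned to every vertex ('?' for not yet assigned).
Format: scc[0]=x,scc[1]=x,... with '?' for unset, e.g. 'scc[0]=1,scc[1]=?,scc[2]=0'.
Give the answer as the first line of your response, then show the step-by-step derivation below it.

scc[0]=?,scc[1]=?,scc[2]=?,scc[3]=?,scc[4]=0

step 1: low=(low[0]=0,low[1]=?,low[2]=0,low[3]=1,low[4]=?); scc=(scc[0]=?,scc[1]=?,scc[2]=?,scc[3]=?,scc[4]=?)
step 2: low=(low[0]=0,low[1]=?,low[2]=0,low[3]=0,low[4]=?); scc=(scc[0]=?,scc[1]=?,scc[2]=?,scc[3]=?,scc[4]=?)
step 3: low=(low[0]=0,low[1]=?,low[2]=0,low[3]=0,low[4]=3); scc=(scc[0]=?,scc[1]=?,scc[2]=?,scc[3]=?,scc[4]=0)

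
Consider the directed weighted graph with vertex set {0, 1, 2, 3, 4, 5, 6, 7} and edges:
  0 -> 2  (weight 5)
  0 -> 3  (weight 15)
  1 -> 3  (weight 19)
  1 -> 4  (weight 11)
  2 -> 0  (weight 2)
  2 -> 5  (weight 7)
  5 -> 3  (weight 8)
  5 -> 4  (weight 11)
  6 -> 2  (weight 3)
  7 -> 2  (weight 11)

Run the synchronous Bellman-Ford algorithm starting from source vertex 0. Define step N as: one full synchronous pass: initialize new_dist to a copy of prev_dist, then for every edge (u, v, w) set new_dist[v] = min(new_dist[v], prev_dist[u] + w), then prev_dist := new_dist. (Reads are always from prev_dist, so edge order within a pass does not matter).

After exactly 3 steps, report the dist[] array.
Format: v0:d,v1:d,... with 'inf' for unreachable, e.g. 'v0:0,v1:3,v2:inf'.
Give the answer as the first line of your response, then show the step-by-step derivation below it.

v0:0,v1:inf,v2:5,v3:15,v4:23,v5:12,v6:inf,v7:inf

step 1: dist = v0:0,v1:inf,v2:5,v3:15,v4:inf,v5:inf,v6:inf,v7:inf
step 2: dist = v0:0,v1:inf,v2:5,v3:15,v4:inf,v5:12,v6:inf,v7:inf
step 3: dist = v0:0,v1:inf,v2:5,v3:15,v4:23,v5:12,v6:inf,v7:inf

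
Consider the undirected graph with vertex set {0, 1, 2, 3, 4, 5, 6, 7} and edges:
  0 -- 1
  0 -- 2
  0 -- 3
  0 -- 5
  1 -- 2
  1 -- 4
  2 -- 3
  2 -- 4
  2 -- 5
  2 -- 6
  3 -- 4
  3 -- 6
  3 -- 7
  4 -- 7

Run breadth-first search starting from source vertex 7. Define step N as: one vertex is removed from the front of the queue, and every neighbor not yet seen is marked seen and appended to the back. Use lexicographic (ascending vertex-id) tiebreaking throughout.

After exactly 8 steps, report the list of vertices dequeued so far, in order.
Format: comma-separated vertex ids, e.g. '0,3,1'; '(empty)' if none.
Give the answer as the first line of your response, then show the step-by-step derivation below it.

7,3,4,0,2,6,1,5

step 1: dequeue 7; queue=[3,4]; order=7
step 2: dequeue 3; queue=[4,0,2,6]; order=7,3
step 3: dequeue 4; queue=[0,2,6,1]; order=7,3,4
step 4: dequeue 0; queue=[2,6,1,5]; order=7,3,4,0
step 5: dequeue 2; queue=[6,1,5]; order=7,3,4,0,2
step 6: dequeue 6; queue=[1,5]; order=7,3,4,0,2,6
step 7: dequeue 1; queue=[5]; order=7,3,4,0,2,6,1
step 8: dequeue 5; queue=[(empty)]; order=7,3,4,0,2,6,1,5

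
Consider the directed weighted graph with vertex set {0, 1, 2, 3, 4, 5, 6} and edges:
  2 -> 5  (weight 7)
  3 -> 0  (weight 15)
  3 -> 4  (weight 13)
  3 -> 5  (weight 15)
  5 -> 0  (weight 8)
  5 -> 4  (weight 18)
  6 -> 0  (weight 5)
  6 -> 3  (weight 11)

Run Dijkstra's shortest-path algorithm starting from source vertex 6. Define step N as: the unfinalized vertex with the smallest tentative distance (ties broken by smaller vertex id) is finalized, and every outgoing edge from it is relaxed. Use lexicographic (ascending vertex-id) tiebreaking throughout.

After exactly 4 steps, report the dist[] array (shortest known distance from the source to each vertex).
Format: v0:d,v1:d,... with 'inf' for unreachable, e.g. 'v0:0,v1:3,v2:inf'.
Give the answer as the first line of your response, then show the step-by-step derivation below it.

v0:5,v1:inf,v2:inf,v3:11,v4:24,v5:26,v6:0

step 1: dist = v0:5,v1:inf,v2:inf,v3:11,v4:inf,v5:inf,v6:0
step 2: dist = v0:5,v1:inf,v2:inf,v3:11,v4:inf,v5:inf,v6:0
step 3: dist = v0:5,v1:inf,v2:inf,v3:11,v4:24,v5:26,v6:0
step 4: dist = v0:5,v1:inf,v2:inf,v3:11,v4:24,v5:26,v6:0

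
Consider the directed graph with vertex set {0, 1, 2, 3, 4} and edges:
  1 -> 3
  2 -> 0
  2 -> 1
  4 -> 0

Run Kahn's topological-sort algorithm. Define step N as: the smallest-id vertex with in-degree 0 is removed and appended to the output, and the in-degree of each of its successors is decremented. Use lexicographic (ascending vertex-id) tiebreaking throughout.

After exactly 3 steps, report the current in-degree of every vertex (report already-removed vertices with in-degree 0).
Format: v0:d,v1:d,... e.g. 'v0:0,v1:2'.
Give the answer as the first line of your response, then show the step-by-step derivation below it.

v0:1,v1:0,v2:0,v3:0,v4:0

step 1: output 2; order=[2]; indeg=(1,0,0,1,0)
step 2: output 1; order=[2,1]; indeg=(1,0,0,0,0)
step 3: output 3; order=[2,1,3]; indeg=(1,0,0,0,0)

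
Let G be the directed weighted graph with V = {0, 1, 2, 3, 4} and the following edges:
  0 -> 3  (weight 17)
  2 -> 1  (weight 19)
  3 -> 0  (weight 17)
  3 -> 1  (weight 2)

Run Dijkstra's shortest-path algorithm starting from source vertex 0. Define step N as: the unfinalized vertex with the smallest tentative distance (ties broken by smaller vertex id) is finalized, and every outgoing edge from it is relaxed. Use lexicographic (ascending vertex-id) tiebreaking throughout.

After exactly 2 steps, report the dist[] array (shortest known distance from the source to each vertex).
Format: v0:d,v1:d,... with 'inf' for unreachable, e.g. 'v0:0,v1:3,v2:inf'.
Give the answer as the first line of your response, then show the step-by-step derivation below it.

v0:0,v1:19,v2:inf,v3:17,v4:inf

step 1: dist = v0:0,v1:inf,v2:inf,v3:17,v4:inf
step 2: dist = v0:0,v1:19,v2:inf,v3:17,v4:inf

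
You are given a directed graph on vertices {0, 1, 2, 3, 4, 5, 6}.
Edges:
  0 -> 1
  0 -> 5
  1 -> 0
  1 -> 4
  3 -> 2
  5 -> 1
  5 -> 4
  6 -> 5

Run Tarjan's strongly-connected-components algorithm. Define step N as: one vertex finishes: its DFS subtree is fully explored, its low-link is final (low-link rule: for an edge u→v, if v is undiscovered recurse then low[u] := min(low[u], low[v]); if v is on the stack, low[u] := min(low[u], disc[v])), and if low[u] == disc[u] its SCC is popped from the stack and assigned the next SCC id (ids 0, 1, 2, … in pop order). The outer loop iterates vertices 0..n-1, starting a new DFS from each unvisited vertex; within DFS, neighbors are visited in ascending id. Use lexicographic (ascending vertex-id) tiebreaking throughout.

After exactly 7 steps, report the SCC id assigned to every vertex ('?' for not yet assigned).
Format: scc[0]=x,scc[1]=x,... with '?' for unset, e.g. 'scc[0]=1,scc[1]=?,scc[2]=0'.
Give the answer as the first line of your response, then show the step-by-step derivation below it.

scc[0]=1,scc[1]=1,scc[2]=2,scc[3]=3,scc[4]=0,scc[5]=1,scc[6]=4

step 1: low=(low[0]=0,low[1]=0,low[2]=?,low[3]=?,low[4]=2,low[5]=?,low[6]=?); scc=(scc[0]=?,scc[1]=?,scc[2]=?,scc[3]=?,scc[4]=0,scc[5]=?,scc[6]=?)
step 2: low=(low[0]=0,low[1]=0,low[2]=?,low[3]=?,low[4]=2,low[5]=?,low[6]=?); scc=(scc[0]=?,scc[1]=?,scc[2]=?,scc[3]=?,scc[4]=0,scc[5]=?,scc[6]=?)
step 3: low=(low[0]=0,low[1]=0,low[2]=?,low[3]=?,low[4]=2,low[5]=1,low[6]=?); scc=(scc[0]=?,scc[1]=?,scc[2]=?,scc[3]=?,scc[4]=0,scc[5]=?,scc[6]=?)
step 4: low=(low[0]=0,low[1]=0,low[2]=?,low[3]=?,low[4]=2,low[5]=1,low[6]=?); scc=(scc[0]=1,scc[1]=1,scc[2]=?,scc[3]=?,scc[4]=0,scc[5]=1,scc[6]=?)
step 5: low=(low[0]=0,low[1]=0,low[2]=4,low[3]=?,low[4]=2,low[5]=1,low[6]=?); scc=(scc[0]=1,scc[1]=1,scc[2]=2,scc[3]=?,scc[4]=0,scc[5]=1,scc[6]=?)
step 6: low=(low[0]=0,low[1]=0,low[2]=4,low[3]=5,low[4]=2,low[5]=1,low[6]=?); scc=(scc[0]=1,scc[1]=1,scc[2]=2,scc[3]=3,scc[4]=0,scc[5]=1,scc[6]=?)
step 7: low=(low[0]=0,low[1]=0,low[2]=4,low[3]=5,low[4]=2,low[5]=1,low[6]=6); scc=(scc[0]=1,scc[1]=1,scc[2]=2,scc[3]=3,scc[4]=0,scc[5]=1,scc[6]=4)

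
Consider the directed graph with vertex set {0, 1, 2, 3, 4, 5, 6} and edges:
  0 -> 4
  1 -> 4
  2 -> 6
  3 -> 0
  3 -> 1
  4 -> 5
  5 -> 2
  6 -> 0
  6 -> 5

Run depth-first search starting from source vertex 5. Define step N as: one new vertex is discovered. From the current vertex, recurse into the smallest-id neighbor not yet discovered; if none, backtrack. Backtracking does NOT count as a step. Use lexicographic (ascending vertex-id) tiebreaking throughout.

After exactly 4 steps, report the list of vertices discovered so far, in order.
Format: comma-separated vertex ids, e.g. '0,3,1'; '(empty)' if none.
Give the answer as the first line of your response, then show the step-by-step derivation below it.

5,2,6,0

step 1: discover 5; path=5; order=5
step 2: discover 2; path=5>2; order=5,2
step 3: discover 6; path=5>2>6; order=5,2,6
step 4: discover 0; path=5>2>6>0; order=5,2,6,0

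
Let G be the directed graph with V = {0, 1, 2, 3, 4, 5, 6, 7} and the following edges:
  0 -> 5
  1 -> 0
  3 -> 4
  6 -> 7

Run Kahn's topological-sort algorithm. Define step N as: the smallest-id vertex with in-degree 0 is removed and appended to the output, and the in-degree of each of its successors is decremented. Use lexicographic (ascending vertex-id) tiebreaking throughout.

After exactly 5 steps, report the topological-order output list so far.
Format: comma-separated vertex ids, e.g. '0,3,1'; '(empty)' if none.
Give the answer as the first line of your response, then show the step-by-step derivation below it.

1,0,2,3,4

step 1: output 1; order=[1]; indeg=(0,0,0,0,1,1,0,1)
step 2: output 0; order=[1,0]; indeg=(0,0,0,0,1,0,0,1)
step 3: output 2; order=[1,0,2]; indeg=(0,0,0,0,1,0,0,1)
step 4: output 3; order=[1,0,2,3]; indeg=(0,0,0,0,0,0,0,1)
step 5: output 4; order=[1,0,2,3,4]; indeg=(0,0,0,0,0,0,0,1)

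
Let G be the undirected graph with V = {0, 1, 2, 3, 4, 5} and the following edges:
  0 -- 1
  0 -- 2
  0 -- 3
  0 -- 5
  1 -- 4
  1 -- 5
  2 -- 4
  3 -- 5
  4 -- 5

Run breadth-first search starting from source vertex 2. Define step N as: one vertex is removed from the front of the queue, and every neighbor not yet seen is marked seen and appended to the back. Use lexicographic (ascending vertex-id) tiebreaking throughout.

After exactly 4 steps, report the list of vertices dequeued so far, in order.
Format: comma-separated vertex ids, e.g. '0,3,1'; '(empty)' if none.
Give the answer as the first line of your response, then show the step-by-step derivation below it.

2,0,4,1

step 1: dequeue 2; queue=[0,4]; order=2
step 2: dequeue 0; queue=[4,1,3,5]; order=2,0
step 3: dequeue 4; queue=[1,3,5]; order=2,0,4
step 4: dequeue 1; queue=[3,5]; order=2,0,4,1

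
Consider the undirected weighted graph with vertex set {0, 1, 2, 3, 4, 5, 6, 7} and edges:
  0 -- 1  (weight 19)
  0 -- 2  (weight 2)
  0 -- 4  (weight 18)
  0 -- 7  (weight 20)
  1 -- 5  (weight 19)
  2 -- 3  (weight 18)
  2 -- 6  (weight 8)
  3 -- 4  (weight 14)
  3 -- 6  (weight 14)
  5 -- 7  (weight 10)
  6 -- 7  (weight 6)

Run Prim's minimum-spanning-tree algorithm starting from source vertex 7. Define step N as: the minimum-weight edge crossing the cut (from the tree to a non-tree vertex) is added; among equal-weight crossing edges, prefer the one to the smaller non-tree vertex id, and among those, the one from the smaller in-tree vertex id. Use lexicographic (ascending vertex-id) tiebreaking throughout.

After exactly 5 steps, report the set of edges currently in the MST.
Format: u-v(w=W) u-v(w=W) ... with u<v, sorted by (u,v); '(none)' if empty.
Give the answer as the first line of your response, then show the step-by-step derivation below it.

0-2(w=2) 2-6(w=8) 3-6(w=14) 5-7(w=10) 6-7(w=6)

step 1: add edge 6-7 (w=6); MST = {6-7(w=6)}
step 2: add edge 2-6 (w=8); MST = {2-6(w=8) 6-7(w=6)}
step 3: add edge 0-2 (w=2); MST = {0-2(w=2) 2-6(w=8) 6-7(w=6)}
step 4: add edge 5-7 (w=10); MST = {0-2(w=2) 2-6(w=8) 5-7(w=10) 6-7(w=6)}
step 5: add edge 3-6 (w=14); MST = {0-2(w=2) 2-6(w=8) 3-6(w=14) 5-7(w=10) 6-7(w=6)}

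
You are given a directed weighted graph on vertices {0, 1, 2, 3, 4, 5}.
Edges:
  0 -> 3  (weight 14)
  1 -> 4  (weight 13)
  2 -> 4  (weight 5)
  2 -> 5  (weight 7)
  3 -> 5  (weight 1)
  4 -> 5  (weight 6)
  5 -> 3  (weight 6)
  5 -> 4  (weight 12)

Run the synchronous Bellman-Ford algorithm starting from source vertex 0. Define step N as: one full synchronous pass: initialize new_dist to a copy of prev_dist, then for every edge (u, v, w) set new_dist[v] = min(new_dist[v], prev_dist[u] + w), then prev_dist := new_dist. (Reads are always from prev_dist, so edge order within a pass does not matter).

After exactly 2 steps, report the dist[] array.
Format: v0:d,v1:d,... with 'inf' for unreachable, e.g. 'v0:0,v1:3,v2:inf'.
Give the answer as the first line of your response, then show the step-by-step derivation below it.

v0:0,v1:inf,v2:inf,v3:14,v4:inf,v5:15

step 1: dist = v0:0,v1:inf,v2:inf,v3:14,v4:inf,v5:inf
step 2: dist = v0:0,v1:inf,v2:inf,v3:14,v4:inf,v5:15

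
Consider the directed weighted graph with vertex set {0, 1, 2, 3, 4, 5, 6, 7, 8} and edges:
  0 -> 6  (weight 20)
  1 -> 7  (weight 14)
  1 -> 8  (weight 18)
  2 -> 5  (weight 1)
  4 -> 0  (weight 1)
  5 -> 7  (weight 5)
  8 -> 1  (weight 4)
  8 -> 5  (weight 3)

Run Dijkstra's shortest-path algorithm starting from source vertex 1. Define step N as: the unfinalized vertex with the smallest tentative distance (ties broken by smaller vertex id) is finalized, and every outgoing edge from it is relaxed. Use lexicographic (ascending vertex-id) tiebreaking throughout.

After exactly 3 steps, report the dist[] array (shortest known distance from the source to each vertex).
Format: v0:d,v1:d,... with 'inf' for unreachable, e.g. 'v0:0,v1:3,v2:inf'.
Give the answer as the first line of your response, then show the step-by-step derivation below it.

v0:inf,v1:0,v2:inf,v3:inf,v4:inf,v5:21,v6:inf,v7:14,v8:18

step 1: dist = v0:inf,v1:0,v2:inf,v3:inf,v4:inf,v5:inf,v6:inf,v7:14,v8:18
step 2: dist = v0:inf,v1:0,v2:inf,v3:inf,v4:inf,v5:inf,v6:inf,v7:14,v8:18
step 3: dist = v0:inf,v1:0,v2:inf,v3:inf,v4:inf,v5:21,v6:inf,v7:14,v8:18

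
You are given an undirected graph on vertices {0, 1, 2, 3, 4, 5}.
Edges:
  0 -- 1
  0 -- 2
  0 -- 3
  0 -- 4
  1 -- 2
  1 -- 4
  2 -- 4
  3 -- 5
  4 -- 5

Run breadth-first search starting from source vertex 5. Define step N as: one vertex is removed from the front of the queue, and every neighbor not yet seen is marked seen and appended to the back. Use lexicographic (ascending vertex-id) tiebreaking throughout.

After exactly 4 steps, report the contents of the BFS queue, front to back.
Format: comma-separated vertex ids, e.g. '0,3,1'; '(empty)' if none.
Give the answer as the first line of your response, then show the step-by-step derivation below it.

1,2

step 1: dequeue 5; queue=[3,4]; order=5
step 2: dequeue 3; queue=[4,0]; order=5,3
step 3: dequeue 4; queue=[0,1,2]; order=5,3,4
step 4: dequeue 0; queue=[1,2]; order=5,3,4,0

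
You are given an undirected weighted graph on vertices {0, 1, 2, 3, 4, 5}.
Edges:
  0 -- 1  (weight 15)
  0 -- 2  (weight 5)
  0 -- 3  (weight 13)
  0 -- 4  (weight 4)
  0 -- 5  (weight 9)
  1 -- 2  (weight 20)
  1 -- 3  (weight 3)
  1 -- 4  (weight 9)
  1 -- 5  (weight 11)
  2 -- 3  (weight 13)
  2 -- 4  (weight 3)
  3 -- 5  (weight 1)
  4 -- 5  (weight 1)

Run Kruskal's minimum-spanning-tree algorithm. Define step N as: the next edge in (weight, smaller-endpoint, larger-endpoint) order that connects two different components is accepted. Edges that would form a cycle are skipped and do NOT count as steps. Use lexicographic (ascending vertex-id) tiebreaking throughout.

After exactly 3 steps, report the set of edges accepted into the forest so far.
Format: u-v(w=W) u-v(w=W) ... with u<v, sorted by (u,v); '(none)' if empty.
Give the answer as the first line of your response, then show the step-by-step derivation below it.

1-3(w=3) 3-5(w=1) 4-5(w=1)

step 1: add edge 3-5 (w=1); MST = {3-5(w=1)}
step 2: add edge 4-5 (w=1); MST = {3-5(w=1) 4-5(w=1)}
step 3: add edge 1-3 (w=3); MST = {1-3(w=3) 3-5(w=1) 4-5(w=1)}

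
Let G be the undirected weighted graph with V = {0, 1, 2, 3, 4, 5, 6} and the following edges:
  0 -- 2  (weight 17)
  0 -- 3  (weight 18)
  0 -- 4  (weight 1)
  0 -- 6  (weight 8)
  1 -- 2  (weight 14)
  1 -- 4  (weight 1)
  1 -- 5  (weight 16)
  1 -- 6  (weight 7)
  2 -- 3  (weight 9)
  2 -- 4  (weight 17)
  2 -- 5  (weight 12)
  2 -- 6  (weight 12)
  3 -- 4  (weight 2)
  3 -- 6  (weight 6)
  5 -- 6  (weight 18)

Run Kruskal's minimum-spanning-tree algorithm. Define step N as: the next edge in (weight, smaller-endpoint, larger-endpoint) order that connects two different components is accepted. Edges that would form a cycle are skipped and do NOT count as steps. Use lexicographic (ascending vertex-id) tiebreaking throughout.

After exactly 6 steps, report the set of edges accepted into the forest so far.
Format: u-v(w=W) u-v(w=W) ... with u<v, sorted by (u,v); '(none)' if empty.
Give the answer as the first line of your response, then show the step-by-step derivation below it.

0-4(w=1) 1-4(w=1) 2-3(w=9) 2-5(w=12) 3-4(w=2) 3-6(w=6)

step 1: add edge 0-4 (w=1); MST = {0-4(w=1)}
step 2: add edge 1-4 (w=1); MST = {0-4(w=1) 1-4(w=1)}
step 3: add edge 3-4 (w=2); MST = {0-4(w=1) 1-4(w=1) 3-4(w=2)}
step 4: add edge 3-6 (w=6); MST = {0-4(w=1) 1-4(w=1) 3-4(w=2) 3-6(w=6)}
step 5: add edge 2-3 (w=9); MST = {0-4(w=1) 1-4(w=1) 2-3(w=9) 3-4(w=2) 3-6(w=6)}
step 6: add edge 2-5 (w=12); MST = {0-4(w=1) 1-4(w=1) 2-3(w=9) 2-5(w=12) 3-4(w=2) 3-6(w=6)}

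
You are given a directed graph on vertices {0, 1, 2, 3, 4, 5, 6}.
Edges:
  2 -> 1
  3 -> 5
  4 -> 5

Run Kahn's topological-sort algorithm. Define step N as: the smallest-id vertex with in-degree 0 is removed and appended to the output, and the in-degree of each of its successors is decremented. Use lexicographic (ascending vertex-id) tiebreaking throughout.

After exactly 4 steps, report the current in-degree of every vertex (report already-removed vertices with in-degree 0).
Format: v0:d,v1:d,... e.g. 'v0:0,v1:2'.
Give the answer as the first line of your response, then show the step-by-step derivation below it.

v0:0,v1:0,v2:0,v3:0,v4:0,v5:1,v6:0

step 1: output 0; order=[0]; indeg=(0,1,0,0,0,2,0)
step 2: output 2; order=[0,2]; indeg=(0,0,0,0,0,2,0)
step 3: output 1; order=[0,2,1]; indeg=(0,0,0,0,0,2,0)
step 4: output 3; order=[0,2,1,3]; indeg=(0,0,0,0,0,1,0)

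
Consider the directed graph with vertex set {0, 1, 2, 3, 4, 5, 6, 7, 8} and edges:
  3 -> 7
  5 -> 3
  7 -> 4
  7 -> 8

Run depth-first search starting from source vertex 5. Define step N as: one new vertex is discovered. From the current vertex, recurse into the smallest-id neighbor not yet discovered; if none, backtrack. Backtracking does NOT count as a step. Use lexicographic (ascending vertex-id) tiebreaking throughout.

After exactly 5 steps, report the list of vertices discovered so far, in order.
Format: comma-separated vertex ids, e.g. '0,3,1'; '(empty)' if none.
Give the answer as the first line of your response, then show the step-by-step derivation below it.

5,3,7,4,8

step 1: discover 5; path=5; order=5
step 2: discover 3; path=5>3; order=5,3
step 3: discover 7; path=5>3>7; order=5,3,7
step 4: discover 4; path=5>3>7>4; order=5,3,7,4
step 5: discover 8; path=5>3>7>8; order=5,3,7,4,8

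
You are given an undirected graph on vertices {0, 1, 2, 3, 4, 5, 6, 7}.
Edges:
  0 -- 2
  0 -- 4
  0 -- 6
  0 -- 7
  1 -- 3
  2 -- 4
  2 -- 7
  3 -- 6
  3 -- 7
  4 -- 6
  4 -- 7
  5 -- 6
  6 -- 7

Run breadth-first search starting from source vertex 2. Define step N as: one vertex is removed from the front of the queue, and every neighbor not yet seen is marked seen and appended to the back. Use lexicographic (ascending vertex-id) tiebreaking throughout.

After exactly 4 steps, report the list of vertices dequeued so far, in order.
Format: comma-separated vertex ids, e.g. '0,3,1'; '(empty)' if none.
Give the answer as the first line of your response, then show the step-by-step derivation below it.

2,0,4,7

step 1: dequeue 2; queue=[0,4,7]; order=2
step 2: dequeue 0; queue=[4,7,6]; order=2,0
step 3: dequeue 4; queue=[7,6]; order=2,0,4
step 4: dequeue 7; queue=[6,3]; order=2,0,4,7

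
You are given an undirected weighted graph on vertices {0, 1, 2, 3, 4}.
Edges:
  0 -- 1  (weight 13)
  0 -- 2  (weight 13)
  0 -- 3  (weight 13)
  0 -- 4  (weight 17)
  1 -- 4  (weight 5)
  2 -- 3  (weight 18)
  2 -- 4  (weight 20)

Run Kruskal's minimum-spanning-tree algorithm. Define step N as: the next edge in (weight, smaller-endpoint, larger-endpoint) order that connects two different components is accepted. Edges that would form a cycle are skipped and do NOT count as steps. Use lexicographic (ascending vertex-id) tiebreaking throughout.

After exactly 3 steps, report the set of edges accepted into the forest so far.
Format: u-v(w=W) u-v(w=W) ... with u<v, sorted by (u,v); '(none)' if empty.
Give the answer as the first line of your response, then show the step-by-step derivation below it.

0-1(w=13) 0-2(w=13) 1-4(w=5)

step 1: add edge 1-4 (w=5); MST = {1-4(w=5)}
step 2: add edge 0-1 (w=13); MST = {0-1(w=13) 1-4(w=5)}
step 3: add edge 0-2 (w=13); MST = {0-1(w=13) 0-2(w=13) 1-4(w=5)}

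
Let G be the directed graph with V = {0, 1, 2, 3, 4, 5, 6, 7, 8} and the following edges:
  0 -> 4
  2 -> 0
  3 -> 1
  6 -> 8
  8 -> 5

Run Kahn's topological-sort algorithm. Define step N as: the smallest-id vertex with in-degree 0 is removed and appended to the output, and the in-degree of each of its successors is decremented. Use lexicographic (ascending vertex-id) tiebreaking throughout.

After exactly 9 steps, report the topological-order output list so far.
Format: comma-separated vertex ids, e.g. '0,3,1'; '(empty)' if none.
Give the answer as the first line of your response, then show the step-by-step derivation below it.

2,0,3,1,4,6,7,8,5

step 1: output 2; order=[2]; indeg=(0,1,0,0,1,1,0,0,1)
step 2: output 0; order=[2,0]; indeg=(0,1,0,0,0,1,0,0,1)
step 3: output 3; order=[2,0,3]; indeg=(0,0,0,0,0,1,0,0,1)
step 4: output 1; order=[2,0,3,1]; indeg=(0,0,0,0,0,1,0,0,1)
step 5: output 4; order=[2,0,3,1,4]; indeg=(0,0,0,0,0,1,0,0,1)
step 6: output 6; order=[2,0,3,1,4,6]; indeg=(0,0,0,0,0,1,0,0,0)
step 7: output 7; order=[2,0,3,1,4,6,7]; indeg=(0,0,0,0,0,1,0,0,0)
step 8: output 8; order=[2,0,3,1,4,6,7,8]; indeg=(0,0,0,0,0,0,0,0,0)
step 9: output 5; order=[2,0,3,1,4,6,7,8,5]; indeg=(0,0,0,0,0,0,0,0,0)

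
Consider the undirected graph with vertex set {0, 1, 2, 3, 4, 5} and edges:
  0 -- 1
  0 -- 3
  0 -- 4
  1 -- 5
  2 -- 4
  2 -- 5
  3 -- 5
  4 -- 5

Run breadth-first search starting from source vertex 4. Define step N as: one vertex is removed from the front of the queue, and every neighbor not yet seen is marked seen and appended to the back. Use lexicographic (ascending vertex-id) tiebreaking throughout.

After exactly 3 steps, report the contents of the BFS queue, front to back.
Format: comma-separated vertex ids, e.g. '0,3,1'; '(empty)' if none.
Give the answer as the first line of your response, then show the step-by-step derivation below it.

5,1,3

step 1: dequeue 4; queue=[0,2,5]; order=4
step 2: dequeue 0; queue=[2,5,1,3]; order=4,0
step 3: dequeue 2; queue=[5,1,3]; order=4,0,2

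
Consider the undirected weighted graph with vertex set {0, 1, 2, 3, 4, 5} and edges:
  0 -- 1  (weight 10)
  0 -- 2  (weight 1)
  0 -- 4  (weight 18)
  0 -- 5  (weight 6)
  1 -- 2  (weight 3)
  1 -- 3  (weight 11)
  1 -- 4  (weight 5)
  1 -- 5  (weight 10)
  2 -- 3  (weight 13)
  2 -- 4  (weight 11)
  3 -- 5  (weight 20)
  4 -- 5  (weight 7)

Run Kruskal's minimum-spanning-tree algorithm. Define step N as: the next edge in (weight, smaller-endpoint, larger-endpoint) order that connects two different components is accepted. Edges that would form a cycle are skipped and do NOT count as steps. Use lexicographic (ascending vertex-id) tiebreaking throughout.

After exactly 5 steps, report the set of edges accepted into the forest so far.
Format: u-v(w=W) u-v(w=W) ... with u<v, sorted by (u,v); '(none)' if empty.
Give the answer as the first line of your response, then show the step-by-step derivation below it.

0-2(w=1) 0-5(w=6) 1-2(w=3) 1-3(w=11) 1-4(w=5)

step 1: add edge 0-2 (w=1); MST = {0-2(w=1)}
step 2: add edge 1-2 (w=3); MST = {0-2(w=1) 1-2(w=3)}
step 3: add edge 1-4 (w=5); MST = {0-2(w=1) 1-2(w=3) 1-4(w=5)}
step 4: add edge 0-5 (w=6); MST = {0-2(w=1) 0-5(w=6) 1-2(w=3) 1-4(w=5)}
step 5: add edge 1-3 (w=11); MST = {0-2(w=1) 0-5(w=6) 1-2(w=3) 1-3(w=11) 1-4(w=5)}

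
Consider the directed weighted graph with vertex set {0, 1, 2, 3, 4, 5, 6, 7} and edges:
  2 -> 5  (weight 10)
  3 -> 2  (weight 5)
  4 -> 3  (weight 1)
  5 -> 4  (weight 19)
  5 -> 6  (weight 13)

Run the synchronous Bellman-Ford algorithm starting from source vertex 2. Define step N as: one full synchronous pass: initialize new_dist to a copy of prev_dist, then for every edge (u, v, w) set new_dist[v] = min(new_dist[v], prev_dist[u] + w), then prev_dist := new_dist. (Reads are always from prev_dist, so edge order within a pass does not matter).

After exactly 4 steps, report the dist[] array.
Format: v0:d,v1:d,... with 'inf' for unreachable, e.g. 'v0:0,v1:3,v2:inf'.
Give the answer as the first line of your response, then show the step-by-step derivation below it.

v0:inf,v1:inf,v2:0,v3:30,v4:29,v5:10,v6:23,v7:inf

step 1: dist = v0:inf,v1:inf,v2:0,v3:inf,v4:inf,v5:10,v6:inf,v7:inf
step 2: dist = v0:inf,v1:inf,v2:0,v3:inf,v4:29,v5:10,v6:23,v7:inf
step 3: dist = v0:inf,v1:inf,v2:0,v3:30,v4:29,v5:10,v6:23,v7:inf
step 4: dist = v0:inf,v1:inf,v2:0,v3:30,v4:29,v5:10,v6:23,v7:inf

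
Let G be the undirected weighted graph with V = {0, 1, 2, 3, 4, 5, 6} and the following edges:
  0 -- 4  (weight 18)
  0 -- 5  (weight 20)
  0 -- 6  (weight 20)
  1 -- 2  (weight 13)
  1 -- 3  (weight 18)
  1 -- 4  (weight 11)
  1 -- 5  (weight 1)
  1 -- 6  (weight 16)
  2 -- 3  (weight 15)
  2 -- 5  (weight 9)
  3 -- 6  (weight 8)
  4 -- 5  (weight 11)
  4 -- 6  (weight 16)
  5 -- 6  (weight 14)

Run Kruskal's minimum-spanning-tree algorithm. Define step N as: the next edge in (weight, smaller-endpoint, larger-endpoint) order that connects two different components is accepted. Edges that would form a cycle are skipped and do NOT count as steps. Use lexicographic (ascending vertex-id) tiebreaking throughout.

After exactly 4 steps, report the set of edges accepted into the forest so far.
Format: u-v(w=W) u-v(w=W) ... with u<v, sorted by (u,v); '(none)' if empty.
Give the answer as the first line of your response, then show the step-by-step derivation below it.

1-4(w=11) 1-5(w=1) 2-5(w=9) 3-6(w=8)

step 1: add edge 1-5 (w=1); MST = {1-5(w=1)}
step 2: add edge 3-6 (w=8); MST = {1-5(w=1) 3-6(w=8)}
step 3: add edge 2-5 (w=9); MST = {1-5(w=1) 2-5(w=9) 3-6(w=8)}
step 4: add edge 1-4 (w=11); MST = {1-4(w=11) 1-5(w=1) 2-5(w=9) 3-6(w=8)}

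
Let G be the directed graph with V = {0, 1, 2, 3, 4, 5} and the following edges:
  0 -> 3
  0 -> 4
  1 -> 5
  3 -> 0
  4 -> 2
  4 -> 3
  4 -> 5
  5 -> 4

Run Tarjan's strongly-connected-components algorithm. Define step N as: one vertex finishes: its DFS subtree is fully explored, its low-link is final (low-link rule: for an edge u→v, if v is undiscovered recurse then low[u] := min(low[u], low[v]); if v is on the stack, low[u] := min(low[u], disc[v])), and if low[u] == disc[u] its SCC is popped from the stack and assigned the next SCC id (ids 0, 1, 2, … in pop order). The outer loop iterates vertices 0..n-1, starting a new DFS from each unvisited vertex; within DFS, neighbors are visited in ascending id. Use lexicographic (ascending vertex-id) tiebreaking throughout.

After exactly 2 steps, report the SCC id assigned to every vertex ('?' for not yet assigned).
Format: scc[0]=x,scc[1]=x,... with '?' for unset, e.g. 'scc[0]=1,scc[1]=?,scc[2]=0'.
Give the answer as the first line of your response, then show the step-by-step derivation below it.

scc[0]=?,scc[1]=?,scc[2]=0,scc[3]=?,scc[4]=?,scc[5]=?

step 1: low=(low[0]=0,low[1]=?,low[2]=?,low[3]=0,low[4]=?,low[5]=?); scc=(scc[0]=?,scc[1]=?,scc[2]=?,scc[3]=?,scc[4]=?,scc[5]=?)
step 2: low=(low[0]=0,low[1]=?,low[2]=3,low[3]=0,low[4]=2,low[5]=?); scc=(scc[0]=?,scc[1]=?,scc[2]=0,scc[3]=?,scc[4]=?,scc[5]=?)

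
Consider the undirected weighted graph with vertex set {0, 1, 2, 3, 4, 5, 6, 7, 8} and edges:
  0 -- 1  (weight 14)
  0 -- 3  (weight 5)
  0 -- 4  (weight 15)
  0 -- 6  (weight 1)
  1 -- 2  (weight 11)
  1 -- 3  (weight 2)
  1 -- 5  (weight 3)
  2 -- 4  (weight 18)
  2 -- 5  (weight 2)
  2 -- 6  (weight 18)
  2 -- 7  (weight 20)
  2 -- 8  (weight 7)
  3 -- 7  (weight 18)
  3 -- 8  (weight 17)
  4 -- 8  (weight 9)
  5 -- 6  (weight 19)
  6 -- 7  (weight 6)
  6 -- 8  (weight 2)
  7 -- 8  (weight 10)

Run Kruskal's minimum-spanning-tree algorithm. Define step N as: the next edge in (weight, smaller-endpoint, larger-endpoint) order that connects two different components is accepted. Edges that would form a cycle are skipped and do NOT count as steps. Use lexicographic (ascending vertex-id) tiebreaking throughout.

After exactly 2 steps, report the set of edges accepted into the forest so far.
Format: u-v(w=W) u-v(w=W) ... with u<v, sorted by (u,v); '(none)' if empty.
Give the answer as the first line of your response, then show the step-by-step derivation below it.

0-6(w=1) 1-3(w=2)

step 1: add edge 0-6 (w=1); MST = {0-6(w=1)}
step 2: add edge 1-3 (w=2); MST = {0-6(w=1) 1-3(w=2)}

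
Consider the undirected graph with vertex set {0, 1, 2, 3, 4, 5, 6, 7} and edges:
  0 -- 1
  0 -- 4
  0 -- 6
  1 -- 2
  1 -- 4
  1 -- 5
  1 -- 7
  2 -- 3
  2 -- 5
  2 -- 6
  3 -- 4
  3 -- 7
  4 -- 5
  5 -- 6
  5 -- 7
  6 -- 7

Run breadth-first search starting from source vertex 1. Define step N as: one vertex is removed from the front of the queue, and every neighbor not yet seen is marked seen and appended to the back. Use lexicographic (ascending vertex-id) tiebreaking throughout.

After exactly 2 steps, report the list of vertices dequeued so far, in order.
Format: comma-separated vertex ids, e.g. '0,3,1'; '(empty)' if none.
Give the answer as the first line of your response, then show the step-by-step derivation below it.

1,0

step 1: dequeue 1; queue=[0,2,4,5,7]; order=1
step 2: dequeue 0; queue=[2,4,5,7,6]; order=1,0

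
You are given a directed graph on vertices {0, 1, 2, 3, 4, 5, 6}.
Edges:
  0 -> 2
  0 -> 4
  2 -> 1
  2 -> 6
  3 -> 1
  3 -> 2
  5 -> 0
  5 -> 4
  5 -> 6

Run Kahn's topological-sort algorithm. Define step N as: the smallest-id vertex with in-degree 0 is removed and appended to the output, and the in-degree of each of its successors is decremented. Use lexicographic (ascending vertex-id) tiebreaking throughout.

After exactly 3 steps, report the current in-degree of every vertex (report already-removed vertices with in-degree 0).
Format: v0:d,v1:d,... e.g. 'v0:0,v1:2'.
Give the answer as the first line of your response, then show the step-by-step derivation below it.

v0:0,v1:1,v2:0,v3:0,v4:0,v5:0,v6:1

step 1: output 3; order=[3]; indeg=(1,1,1,0,2,0,2)
step 2: output 5; order=[3,5]; indeg=(0,1,1,0,1,0,1)
step 3: output 0; order=[3,5,0]; indeg=(0,1,0,0,0,0,1)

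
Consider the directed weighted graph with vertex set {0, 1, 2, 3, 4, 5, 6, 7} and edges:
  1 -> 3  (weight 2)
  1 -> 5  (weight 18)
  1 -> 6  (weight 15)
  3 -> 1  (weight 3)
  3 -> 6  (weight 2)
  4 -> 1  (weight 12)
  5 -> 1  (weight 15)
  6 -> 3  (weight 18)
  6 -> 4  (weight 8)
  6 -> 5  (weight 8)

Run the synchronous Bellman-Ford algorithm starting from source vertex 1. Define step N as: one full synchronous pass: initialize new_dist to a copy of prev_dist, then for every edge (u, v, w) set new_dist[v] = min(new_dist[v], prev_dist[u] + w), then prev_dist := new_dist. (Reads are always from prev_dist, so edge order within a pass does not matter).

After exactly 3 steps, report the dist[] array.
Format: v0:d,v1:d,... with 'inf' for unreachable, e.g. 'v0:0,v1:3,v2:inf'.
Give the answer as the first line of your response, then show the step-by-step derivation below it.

v0:inf,v1:0,v2:inf,v3:2,v4:12,v5:12,v6:4,v7:inf

step 1: dist = v0:inf,v1:0,v2:inf,v3:2,v4:inf,v5:18,v6:15,v7:inf
step 2: dist = v0:inf,v1:0,v2:inf,v3:2,v4:23,v5:18,v6:4,v7:inf
step 3: dist = v0:inf,v1:0,v2:inf,v3:2,v4:12,v5:12,v6:4,v7:inf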